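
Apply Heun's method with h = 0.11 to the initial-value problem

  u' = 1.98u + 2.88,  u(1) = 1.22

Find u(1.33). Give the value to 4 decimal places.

3.6636

Heun: k1 = f(t_n, u_n); k2 = f(t_n + h, u_n + h·k1); u_{n+1} = u_n + (h/2)·(k1 + k2).
t=1.000000, u=1.220000:
  k1 = f(1.000000, 1.220000) = 5.295600
  k2 = f(1.110000, 1.802516) = 6.448982
  u ← 1.220000 + (0.11/2)·(5.295600 + 6.448982) = 1.865952
t=1.110000, u=1.865952:
  k1 = f(1.110000, 1.865952) = 6.574585
  k2 = f(1.220000, 2.589156) = 8.006530
  u ← 1.865952 + (0.11/2)·(6.574585 + 8.006530) = 2.667913
t=1.220000, u=2.667913:
  k1 = f(1.220000, 2.667913) = 8.162468
  k2 = f(1.330000, 3.565785) = 9.940254
  u ← 2.667913 + (0.11/2)·(8.162468 + 9.940254) = 3.663563
u(1.33) ≈ 3.6636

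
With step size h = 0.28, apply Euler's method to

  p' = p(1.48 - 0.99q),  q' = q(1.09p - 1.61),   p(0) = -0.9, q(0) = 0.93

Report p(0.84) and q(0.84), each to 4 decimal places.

-1.9553, 0.0072

Euler on (p,q): p_{n+1} = p_n + h·p', q_{n+1} = q_n + h·q'.
0.000000: (-0.900000, 0.930000); f=(-0.503370, -2.409630) → (-1.040944, 0.255304)
0.280000: (-1.040944, 0.255304); f=(-1.277497, -0.700714) → (-1.398643, 0.059104)
0.560000: (-1.398643, 0.059104); f=(-1.988153, -0.185262) → (-1.955326, 0.007230)
(p(0.84), q(0.84)) ≈ (-1.9553, 0.0072)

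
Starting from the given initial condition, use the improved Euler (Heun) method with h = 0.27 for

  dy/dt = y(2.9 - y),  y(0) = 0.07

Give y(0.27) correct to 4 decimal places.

Heun: k1 = f(t_n, y_n); k2 = f(t_n + h, y_n + h·k1); y_{n+1} = y_n + (h/2)·(k1 + k2).
t=0.000000, y=0.070000:
  k1 = f(0.000000, 0.070000) = 0.198100
  k2 = f(0.270000, 0.123487) = 0.342863
  y ← 0.070000 + (0.27/2)·(0.198100 + 0.342863) = 0.143030
y(0.27) ≈ 0.1430

0.1430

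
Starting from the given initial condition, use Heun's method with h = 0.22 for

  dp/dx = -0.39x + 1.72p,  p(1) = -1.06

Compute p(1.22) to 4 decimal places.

Heun: k1 = f(x_n, p_n); k2 = f(x_n + h, p_n + h·k1); p_{n+1} = p_n + (h/2)·(k1 + k2).
x=1.000000, p=-1.060000:
  k1 = f(1.000000, -1.060000) = -2.213200
  k2 = f(1.220000, -1.546904) = -3.136475
  p ← -1.060000 + (0.22/2)·(-2.213200 + (-3.136475)) = -1.648464
p(1.22) ≈ -1.6485

-1.6485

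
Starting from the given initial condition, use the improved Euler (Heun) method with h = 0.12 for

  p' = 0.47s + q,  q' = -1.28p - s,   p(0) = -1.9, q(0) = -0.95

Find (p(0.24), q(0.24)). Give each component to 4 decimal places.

-2.0442, -0.3665

Heun on (p,q): k1 = f(s_n, state_n); k2 = f(s_n + h, state_n + h·k1); state_{n+1} = state_n + (h/2)·(k1 + k2).
0.000000: (-1.900000, -0.950000)
  k1 = (-0.950000, 2.432000)
  predictor → (-2.014000, -0.658160)
  k2 = (-0.601760, 2.457920)
  → (-1.993106, -0.656605)
0.120000: (-1.993106, -0.656605)
  k1 = (-0.600205, 2.431175)
  predictor → (-2.065130, -0.364864)
  k2 = (-0.252064, 2.403367)
  → (-2.044242, -0.366532)
(p(0.24), q(0.24)) ≈ (-2.0442, -0.3665)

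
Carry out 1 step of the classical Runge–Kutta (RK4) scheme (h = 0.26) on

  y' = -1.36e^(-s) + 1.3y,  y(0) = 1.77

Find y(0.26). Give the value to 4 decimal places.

RK4: k1 = f(s_n, y_n); k2 = f(s_n + h/2, y_n + (h/2)·k1); k3 = f(s_n + h/2, y_n + (h/2)·k2); k4 = f(s_n + h, y_n + h·k3); y_{n+1} = y_n + (h/6)·(k1 + 2k2 + 2k3 + k4).
s=0.000000, y=1.770000:
  k1 = f(0.000000, 1.770000) = 0.941000
  k2 = f(0.130000, 1.892330) = 1.265819
  k3 = f(0.130000, 1.934556) = 1.320714
  k4 = f(0.260000, 2.113386) = 1.698771
  y ← 1.770000 + (0.26/6)·(k1 + 2k2 + 2k3 + k4) = 2.108556
y(0.26) ≈ 2.1086

2.1086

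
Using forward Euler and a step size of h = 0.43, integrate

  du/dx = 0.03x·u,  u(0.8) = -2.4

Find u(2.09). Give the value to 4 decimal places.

-2.5160

Euler: u_{n+1} = u_n + h·f(x_n, u_n).
x=0.800000, u=-2.400000: f=-0.057600 → u ← -2.400000 + 0.43·(-0.057600) = -2.424768
x=1.230000, u=-2.424768: f=-0.089474 → u ← -2.424768 + 0.43·(-0.089474) = -2.463242
x=1.660000, u=-2.463242: f=-0.122669 → u ← -2.463242 + 0.43·(-0.122669) = -2.515990
u(2.09) ≈ -2.5160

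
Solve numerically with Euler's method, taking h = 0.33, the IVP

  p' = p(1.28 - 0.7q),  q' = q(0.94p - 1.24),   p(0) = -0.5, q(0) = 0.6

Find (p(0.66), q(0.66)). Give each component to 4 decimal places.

-0.8743, 0.1024

Euler on (p,q): p_{n+1} = p_n + h·p', q_{n+1} = q_n + h·q'.
0.000000: (-0.500000, 0.600000); f=(-0.430000, -1.026000) → (-0.641900, 0.261420)
0.330000: (-0.641900, 0.261420); f=(-0.704168, -0.481898) → (-0.874275, 0.102394)
(p(0.66), q(0.66)) ≈ (-0.8743, 0.1024)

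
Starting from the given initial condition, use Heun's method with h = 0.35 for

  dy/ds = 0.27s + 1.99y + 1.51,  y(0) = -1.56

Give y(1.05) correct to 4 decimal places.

Heun: k1 = f(s_n, y_n); k2 = f(s_n + h, y_n + h·k1); y_{n+1} = y_n + (h/2)·(k1 + k2).
s=0.000000, y=-1.560000:
  k1 = f(0.000000, -1.560000) = -1.594400
  k2 = f(0.350000, -2.118040) = -2.610400
  y ← -1.560000 + (0.35/2)·(-1.594400 + (-2.610400)) = -2.295840
s=0.350000, y=-2.295840:
  k1 = f(0.350000, -2.295840) = -2.964221
  k2 = f(0.700000, -3.333317) = -4.934302
  y ← -2.295840 + (0.35/2)·(-2.964221 + (-4.934302)) = -3.678081
s=0.700000, y=-3.678081:
  k1 = f(0.700000, -3.678081) = -5.620382
  k2 = f(1.050000, -5.645215) = -9.440478
  y ← -3.678081 + (0.35/2)·(-5.620382 + (-9.440478)) = -6.313732
y(1.05) ≈ -6.3137

-6.3137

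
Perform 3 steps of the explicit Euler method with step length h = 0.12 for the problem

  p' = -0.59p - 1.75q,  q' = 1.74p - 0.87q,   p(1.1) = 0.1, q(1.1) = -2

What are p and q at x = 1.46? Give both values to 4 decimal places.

1.0988, -1.1469

Euler on (p,q): p_{n+1} = p_n + h·p', q_{n+1} = q_n + h·q'.
1.100000: (0.100000, -2.000000); f=(3.441000, 1.914000) → (0.512920, -1.770320)
1.220000: (0.512920, -1.770320); f=(2.795437, 2.432659) → (0.848372, -1.478401)
1.340000: (0.848372, -1.478401); f=(2.086662, 2.762377) → (1.098772, -1.146916)
(p(1.46), q(1.46)) ≈ (1.0988, -1.1469)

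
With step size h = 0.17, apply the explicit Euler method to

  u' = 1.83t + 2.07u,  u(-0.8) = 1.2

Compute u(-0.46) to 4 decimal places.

1.6607

Euler: u_{n+1} = u_n + h·f(t_n, u_n).
t=-0.800000, u=1.200000: f=1.020000 → u ← 1.200000 + 0.17·1.020000 = 1.373400
t=-0.630000, u=1.373400: f=1.690038 → u ← 1.373400 + 0.17·1.690038 = 1.660706
u(-0.46) ≈ 1.6607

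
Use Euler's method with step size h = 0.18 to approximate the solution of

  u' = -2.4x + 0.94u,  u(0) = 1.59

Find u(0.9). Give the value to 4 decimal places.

2.5534

Euler: u_{n+1} = u_n + h·f(x_n, u_n).
x=0.000000, u=1.590000: f=1.494600 → u ← 1.590000 + 0.18·1.494600 = 1.859028
x=0.180000, u=1.859028: f=1.315486 → u ← 1.859028 + 0.18·1.315486 = 2.095816
x=0.360000, u=2.095816: f=1.106067 → u ← 2.095816 + 0.18·1.106067 = 2.294908
x=0.540000, u=2.294908: f=0.861213 → u ← 2.294908 + 0.18·0.861213 = 2.449926
x=0.720000, u=2.449926: f=0.574930 → u ← 2.449926 + 0.18·0.574930 = 2.553413
u(0.9) ≈ 2.5534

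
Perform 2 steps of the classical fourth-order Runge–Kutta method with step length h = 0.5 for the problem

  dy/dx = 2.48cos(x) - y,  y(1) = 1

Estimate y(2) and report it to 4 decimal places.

RK4: k1 = f(x_n, y_n); k2 = f(x_n + h/2, y_n + (h/2)·k1); k3 = f(x_n + h/2, y_n + (h/2)·k2); k4 = f(x_n + h, y_n + h·k3); y_{n+1} = y_n + (h/6)·(k1 + 2k2 + 2k3 + k4).
x=1.000000, y=1.000000:
  k1 = f(1.000000, 1.000000) = 0.339950
  k2 = f(1.250000, 1.084987) = -0.302988
  k3 = f(1.250000, 0.924253) = -0.142254
  k4 = f(1.500000, 0.928873) = -0.753445
  y ← 1.000000 + (0.5/6)·(k1 + 2k2 + 2k3 + k4) = 0.891335
x=1.500000, y=0.891335:
  k1 = f(1.500000, 0.891335) = -0.715907
  k2 = f(1.750000, 0.712358) = -1.154409
  k3 = f(1.750000, 0.602733) = -1.044783
  k4 = f(2.000000, 0.368944) = -1.400988
  y ← 0.891335 + (0.5/6)·(k1 + 2k2 + 2k3 + k4) = 0.348395
y(2) ≈ 0.3484

0.3484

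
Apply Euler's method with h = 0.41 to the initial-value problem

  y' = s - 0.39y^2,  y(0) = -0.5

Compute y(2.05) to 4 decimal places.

Euler: y_{n+1} = y_n + h·f(s_n, y_n).
s=0.000000, y=-0.500000: f=-0.097500 → y ← -0.500000 + 0.41·(-0.097500) = -0.539975
s=0.410000, y=-0.539975: f=0.296287 → y ← -0.539975 + 0.41·0.296287 = -0.418498
s=0.820000, y=-0.418498: f=0.751695 → y ← -0.418498 + 0.41·0.751695 = -0.110302
s=1.230000, y=-0.110302: f=1.225255 → y ← -0.110302 + 0.41·1.225255 = 0.392052
s=1.640000, y=0.392052: f=1.580055 → y ← 0.392052 + 0.41·1.580055 = 1.039875
y(2.05) ≈ 1.0399

1.0399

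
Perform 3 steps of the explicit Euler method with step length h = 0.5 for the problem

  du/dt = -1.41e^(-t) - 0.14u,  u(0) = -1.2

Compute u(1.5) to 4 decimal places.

Euler: u_{n+1} = u_n + h·f(t_n, u_n).
t=0.000000, u=-1.200000: f=-1.242000 → u ← -1.200000 + 0.5·(-1.242000) = -1.821000
t=0.500000, u=-1.821000: f=-0.600268 → u ← -1.821000 + 0.5·(-0.600268) = -2.121134
t=1.000000, u=-2.121134: f=-0.221751 → u ← -2.121134 + 0.5·(-0.221751) = -2.232010
u(1.5) ≈ -2.2320

-2.2320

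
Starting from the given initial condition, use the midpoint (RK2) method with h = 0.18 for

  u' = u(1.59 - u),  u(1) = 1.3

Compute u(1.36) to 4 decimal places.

Midpoint: k1 = f(t_n, u_n); k2 = f(t_n + h/2, u_n + (h/2)·k1); u_{n+1} = u_n + h·k2.
t=1.000000, u=1.300000:
  k1 = f(1.000000, 1.300000) = 0.377000
  k2 = f(1.090000, 1.333930) = 0.341579
  u ← 1.300000 + 0.18·0.341579 = 1.361484
t=1.180000, u=1.361484:
  k1 = f(1.180000, 1.361484) = 0.311121
  k2 = f(1.270000, 1.389485) = 0.278612
  u ← 1.361484 + 0.18·0.278612 = 1.411635
u(1.36) ≈ 1.4116

1.4116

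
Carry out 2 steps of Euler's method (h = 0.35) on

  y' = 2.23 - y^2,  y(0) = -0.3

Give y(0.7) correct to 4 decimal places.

1.1589

Euler: y_{n+1} = y_n + h·f(t_n, y_n).
t=0.000000, y=-0.300000: f=2.140000 → y ← -0.300000 + 0.35·2.140000 = 0.449000
t=0.350000, y=0.449000: f=2.028399 → y ← 0.449000 + 0.35·2.028399 = 1.158940
y(0.7) ≈ 1.1589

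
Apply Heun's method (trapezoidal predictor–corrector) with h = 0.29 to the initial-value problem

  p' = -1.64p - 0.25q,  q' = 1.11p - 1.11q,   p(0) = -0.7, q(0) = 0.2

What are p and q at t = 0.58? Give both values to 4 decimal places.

Heun on (p,q): k1 = f(t_n, state_n); k2 = f(t_n + h, state_n + h·k1); state_{n+1} = state_n + (h/2)·(k1 + k2).
0.000000: (-0.700000, 0.200000)
  k1 = (1.098000, -0.999000)
  predictor → (-0.381580, -0.089710)
  k2 = (0.648219, -0.323976)
  → (-0.446798, 0.008169)
0.290000: (-0.446798, 0.008169)
  k1 = (0.730707, -0.505013)
  predictor → (-0.234893, -0.138285)
  k2 = (0.419796, -0.107235)
  → (-0.279975, -0.080607)
(p(0.58), q(0.58)) ≈ (-0.2800, -0.0806)

-0.2800, -0.0806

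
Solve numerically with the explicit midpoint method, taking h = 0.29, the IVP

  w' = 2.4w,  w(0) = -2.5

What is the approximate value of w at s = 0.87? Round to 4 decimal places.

-18.2029

Midpoint: k1 = f(s_n, w_n); k2 = f(s_n + h/2, w_n + (h/2)·k1); w_{n+1} = w_n + h·k2.
s=0.000000, w=-2.500000:
  k1 = f(0.000000, -2.500000) = -6.000000
  k2 = f(0.145000, -3.370000) = -8.088000
  w ← -2.500000 + 0.29·(-8.088000) = -4.845520
s=0.290000, w=-4.845520:
  k1 = f(0.290000, -4.845520) = -11.629248
  k2 = f(0.435000, -6.531761) = -15.676226
  w ← -4.845520 + 0.29·(-15.676226) = -9.391626
s=0.580000, w=-9.391626:
  k1 = f(0.580000, -9.391626) = -22.539902
  k2 = f(0.725000, -12.659911) = -30.383787
  w ← -9.391626 + 0.29·(-30.383787) = -18.202924
w(0.87) ≈ -18.2029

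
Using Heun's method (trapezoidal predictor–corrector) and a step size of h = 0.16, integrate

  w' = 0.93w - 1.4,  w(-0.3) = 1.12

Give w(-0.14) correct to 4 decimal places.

1.0584

Heun: k1 = f(t_n, w_n); k2 = f(t_n + h, w_n + h·k1); w_{n+1} = w_n + (h/2)·(k1 + k2).
t=-0.300000, w=1.120000:
  k1 = f(-0.300000, 1.120000) = -0.358400
  k2 = f(-0.140000, 1.062656) = -0.411730
  w ← 1.120000 + (0.16/2)·(-0.358400 + (-0.411730)) = 1.058390
w(-0.14) ≈ 1.0584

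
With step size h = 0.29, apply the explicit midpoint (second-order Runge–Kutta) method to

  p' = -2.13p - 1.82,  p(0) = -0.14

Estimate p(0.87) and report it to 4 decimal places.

Midpoint: k1 = f(s_n, p_n); k2 = f(s_n + h/2, p_n + (h/2)·k1); p_{n+1} = p_n + h·k2.
s=0.000000, p=-0.140000:
  k1 = f(0.000000, -0.140000) = -1.521800
  k2 = f(0.145000, -0.360661) = -1.051792
  p ← -0.140000 + 0.29·(-1.051792) = -0.445020
s=0.290000, p=-0.445020:
  k1 = f(0.290000, -0.445020) = -0.872108
  k2 = f(0.435000, -0.571475) = -0.602757
  p ← -0.445020 + 0.29·(-0.602757) = -0.619819
s=0.580000, p=-0.619819:
  k1 = f(0.580000, -0.619819) = -0.499785
  k2 = f(0.725000, -0.692288) = -0.345426
  p ← -0.619819 + 0.29·(-0.345426) = -0.719993
p(0.87) ≈ -0.7200

-0.7200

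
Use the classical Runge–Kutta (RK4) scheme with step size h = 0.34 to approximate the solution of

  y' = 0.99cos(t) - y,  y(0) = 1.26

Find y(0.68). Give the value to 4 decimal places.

RK4: k1 = f(t_n, y_n); k2 = f(t_n + h/2, y_n + (h/2)·k1); k3 = f(t_n + h/2, y_n + (h/2)·k2); k4 = f(t_n + h, y_n + h·k3); y_{n+1} = y_n + (h/6)·(k1 + 2k2 + 2k3 + k4).
t=0.000000, y=1.260000:
  k1 = f(0.000000, 1.260000) = -0.270000
  k2 = f(0.170000, 1.214100) = -0.238371
  k3 = f(0.170000, 1.219477) = -0.243748
  k4 = f(0.340000, 1.177126) = -0.243799
  y ← 1.260000 + (0.34/6)·(k1 + 2k2 + 2k3 + k4) = 1.176245
t=0.340000, y=1.176245:
  k1 = f(0.340000, 1.176245) = -0.242917
  k2 = f(0.510000, 1.134949) = -0.270932
  k3 = f(0.510000, 1.130186) = -0.266169
  k4 = f(0.680000, 1.085747) = -0.315950
  y ← 1.176245 + (0.34/6)·(k1 + 2k2 + 2k3 + k4) = 1.083704
y(0.68) ≈ 1.0837

1.0837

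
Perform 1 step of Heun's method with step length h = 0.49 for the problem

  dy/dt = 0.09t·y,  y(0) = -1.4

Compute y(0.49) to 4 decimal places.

Heun: k1 = f(t_n, y_n); k2 = f(t_n + h, y_n + h·k1); y_{n+1} = y_n + (h/2)·(k1 + k2).
t=0.000000, y=-1.400000:
  k1 = f(0.000000, -1.400000) = 0.000000
  k2 = f(0.490000, -1.400000) = -0.061740
  y ← -1.400000 + (0.49/2)·(0.000000 + (-0.061740)) = -1.415126
y(0.49) ≈ -1.4151

-1.4151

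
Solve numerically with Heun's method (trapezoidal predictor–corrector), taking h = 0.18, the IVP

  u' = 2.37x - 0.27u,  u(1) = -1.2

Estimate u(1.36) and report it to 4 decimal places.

Heun: k1 = f(x_n, u_n); k2 = f(x_n + h, u_n + h·k1); u_{n+1} = u_n + (h/2)·(k1 + k2).
x=1.000000, u=-1.200000:
  k1 = f(1.000000, -1.200000) = 2.694000
  k2 = f(1.180000, -0.715080) = 2.989672
  u ← -1.200000 + (0.18/2)·(2.694000 + 2.989672) = -0.688470
x=1.180000, u=-0.688470:
  k1 = f(1.180000, -0.688470) = 2.982487
  k2 = f(1.360000, -0.151622) = 3.264138
  u ← -0.688470 + (0.18/2)·(2.982487 + 3.264138) = -0.126273
u(1.36) ≈ -0.1263

-0.1263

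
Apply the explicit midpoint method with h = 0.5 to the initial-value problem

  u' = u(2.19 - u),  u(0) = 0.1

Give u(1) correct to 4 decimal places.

Midpoint: k1 = f(x_n, u_n); k2 = f(x_n + h/2, u_n + (h/2)·k1); u_{n+1} = u_n + h·k2.
x=0.000000, u=0.100000:
  k1 = f(0.000000, 0.100000) = 0.209000
  k2 = f(0.250000, 0.152250) = 0.310247
  u ← 0.100000 + 0.5·0.310247 = 0.255124
x=0.500000, u=0.255124:
  k1 = f(0.500000, 0.255124) = 0.493633
  k2 = f(0.750000, 0.378532) = 0.685699
  u ← 0.255124 + 0.5·0.685699 = 0.597973
u(1) ≈ 0.5980

0.5980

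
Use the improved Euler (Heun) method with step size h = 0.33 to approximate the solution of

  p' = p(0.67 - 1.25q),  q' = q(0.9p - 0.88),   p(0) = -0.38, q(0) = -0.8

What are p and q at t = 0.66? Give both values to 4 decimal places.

Heun on (p,q): k1 = f(t_n, state_n); k2 = f(t_n + h, state_n + h·k1); state_{n+1} = state_n + (h/2)·(k1 + k2).
0.000000: (-0.380000, -0.800000)
  k1 = (-0.634600, 0.977600)
  predictor → (-0.589418, -0.477392)
  k2 = (-0.746639, 0.673350)
  → (-0.607904, -0.527593)
0.330000: (-0.607904, -0.527593)
  k1 = (-0.808204, 0.752936)
  predictor → (-0.874612, -0.279124)
  k2 = (-0.891147, 0.465342)
  → (-0.888297, -0.326577)
(p(0.66), q(0.66)) ≈ (-0.8883, -0.3266)

-0.8883, -0.3266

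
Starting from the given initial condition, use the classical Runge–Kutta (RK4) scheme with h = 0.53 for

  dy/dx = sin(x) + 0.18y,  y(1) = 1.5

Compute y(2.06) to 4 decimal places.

RK4: k1 = f(x_n, y_n); k2 = f(x_n + h/2, y_n + (h/2)·k1); k3 = f(x_n + h/2, y_n + (h/2)·k2); k4 = f(x_n + h, y_n + h·k3); y_{n+1} = y_n + (h/6)·(k1 + 2k2 + 2k3 + k4).
x=1.000000, y=1.500000:
  k1 = f(1.000000, 1.500000) = 1.111471
  k2 = f(1.265000, 1.794540) = 1.276625
  k3 = f(1.265000, 1.838306) = 1.284503
  k4 = f(1.530000, 2.180786) = 1.391709
  y ← 1.500000 + (0.53/6)·(k1 + 2k2 + 2k3 + k4) = 2.173580
x=1.530000, y=2.173580:
  k1 = f(1.530000, 2.173580) = 1.390412
  k2 = f(1.795000, 2.542039) = 1.432539
  k3 = f(1.795000, 2.553203) = 1.434548
  k4 = f(2.060000, 2.933891) = 1.410808
  y ← 2.173580 + (0.53/6)·(k1 + 2k2 + 2k3 + k4) = 2.927540
y(2.06) ≈ 2.9275

2.9275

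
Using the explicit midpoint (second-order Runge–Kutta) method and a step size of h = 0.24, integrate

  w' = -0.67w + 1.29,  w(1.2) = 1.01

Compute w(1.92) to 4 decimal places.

Midpoint: k1 = f(t_n, w_n); k2 = f(t_n + h/2, w_n + (h/2)·k1); w_{n+1} = w_n + h·k2.
t=1.200000, w=1.010000:
  k1 = f(1.200000, 1.010000) = 0.613300
  k2 = f(1.320000, 1.083596) = 0.563991
  w ← 1.010000 + 0.24·0.563991 = 1.145358
t=1.440000, w=1.145358:
  k1 = f(1.440000, 1.145358) = 0.522610
  k2 = f(1.560000, 1.208071) = 0.480592
  w ← 1.145358 + 0.24·0.480592 = 1.260700
t=1.680000, w=1.260700:
  k1 = f(1.680000, 1.260700) = 0.445331
  k2 = f(1.800000, 1.314140) = 0.409526
  w ← 1.260700 + 0.24·0.409526 = 1.358986
w(1.92) ≈ 1.3590

1.3590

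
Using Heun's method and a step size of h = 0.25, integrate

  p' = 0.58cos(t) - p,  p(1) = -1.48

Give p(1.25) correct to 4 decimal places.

-1.1040

Heun: k1 = f(t_n, p_n); k2 = f(t_n + h, p_n + h·k1); p_{n+1} = p_n + (h/2)·(k1 + k2).
t=1.000000, p=-1.480000:
  k1 = f(1.000000, -1.480000) = 1.793375
  k2 = f(1.250000, -1.031656) = 1.214543
  p ← -1.480000 + (0.25/2)·(1.793375 + 1.214543) = -1.104010
p(1.25) ≈ -1.1040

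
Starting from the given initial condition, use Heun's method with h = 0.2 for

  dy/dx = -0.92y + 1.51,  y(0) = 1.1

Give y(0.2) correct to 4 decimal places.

Heun: k1 = f(x_n, y_n); k2 = f(x_n + h, y_n + h·k1); y_{n+1} = y_n + (h/2)·(k1 + k2).
x=0.000000, y=1.100000:
  k1 = f(0.000000, 1.100000) = 0.498000
  k2 = f(0.200000, 1.199600) = 0.406368
  y ← 1.100000 + (0.2/2)·(0.498000 + 0.406368) = 1.190437
y(0.2) ≈ 1.1904

1.1904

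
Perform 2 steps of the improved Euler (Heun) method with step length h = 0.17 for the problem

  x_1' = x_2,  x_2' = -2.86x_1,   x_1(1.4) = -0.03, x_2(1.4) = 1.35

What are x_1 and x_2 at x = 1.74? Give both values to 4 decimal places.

Heun on (x_1,x_2): k1 = f(x_n, state_n); k2 = f(x_n + h, state_n + h·k1); state_{n+1} = state_n + (h/2)·(k1 + k2).
1.400000: (-0.030000, 1.350000)
  k1 = (1.350000, 0.085800)
  predictor → (0.199500, 1.364586)
  k2 = (1.364586, -0.570570)
  → (0.200740, 1.308795)
1.570000: (0.200740, 1.308795)
  k1 = (1.308795, -0.574116)
  predictor → (0.423235, 1.211195)
  k2 = (1.211195, -1.210452)
  → (0.414939, 1.157106)
(x_1(1.74), x_2(1.74)) ≈ (0.4149, 1.1571)

0.4149, 1.1571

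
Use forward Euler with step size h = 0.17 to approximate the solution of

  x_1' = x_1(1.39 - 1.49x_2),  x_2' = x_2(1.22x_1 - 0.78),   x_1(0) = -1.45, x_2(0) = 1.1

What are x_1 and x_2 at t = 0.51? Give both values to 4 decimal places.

-1.7144, 0.2011

Euler on (x_1,x_2): x_1_{n+1} = x_1_n + h·x_1', x_2_{n+1} = x_2_n + h·x_2'.
0.000000: (-1.450000, 1.100000); f=(0.361050, -2.803900) → (-1.388621, 0.623337)
0.170000: (-1.388621, 0.623337); f=(-0.640471, -1.542209) → (-1.497502, 0.361161)
0.340000: (-1.497502, 0.361161); f=(-1.275676, -0.941530) → (-1.714366, 0.201101)
(x_1(0.51), x_2(0.51)) ≈ (-1.7144, 0.2011)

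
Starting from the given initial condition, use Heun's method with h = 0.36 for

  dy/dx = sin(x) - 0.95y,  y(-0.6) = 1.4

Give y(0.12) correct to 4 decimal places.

0.6335

Heun: k1 = f(x_n, y_n); k2 = f(x_n + h, y_n + h·k1); y_{n+1} = y_n + (h/2)·(k1 + k2).
x=-0.600000, y=1.400000:
  k1 = f(-0.600000, 1.400000) = -1.894642
  k2 = f(-0.240000, 0.717929) = -0.919735
  y ← 1.400000 + (0.36/2)·(-1.894642 + (-0.919735)) = 0.893412
x=-0.240000, y=0.893412:
  k1 = f(-0.240000, 0.893412) = -1.086444
  k2 = f(0.120000, 0.502292) = -0.357465
  y ← 0.893412 + (0.36/2)·(-1.086444 + (-0.357465)) = 0.633508
y(0.12) ≈ 0.6335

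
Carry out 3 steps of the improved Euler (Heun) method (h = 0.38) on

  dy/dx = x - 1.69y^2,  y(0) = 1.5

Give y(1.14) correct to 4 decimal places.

0.7798

Heun: k1 = f(x_n, y_n); k2 = f(x_n + h, y_n + h·k1); y_{n+1} = y_n + (h/2)·(k1 + k2).
x=0.000000, y=1.500000:
  k1 = f(0.000000, 1.500000) = -3.802500
  k2 = f(0.380000, 0.055050) = 0.374878
  y ← 1.500000 + (0.38/2)·(-3.802500 + 0.374878) = 0.848752
x=0.380000, y=0.848752:
  k1 = f(0.380000, 0.848752) = -0.837442
  k2 = f(0.760000, 0.530524) = 0.284340
  y ← 0.848752 + (0.38/2)·(-0.837442 + 0.284340) = 0.743663
x=0.760000, y=0.743663:
  k1 = f(0.760000, 0.743663) = -0.174627
  k2 = f(1.140000, 0.677304) = 0.364728
  y ← 0.743663 + (0.38/2)·(-0.174627 + 0.364728) = 0.779782
y(1.14) ≈ 0.7798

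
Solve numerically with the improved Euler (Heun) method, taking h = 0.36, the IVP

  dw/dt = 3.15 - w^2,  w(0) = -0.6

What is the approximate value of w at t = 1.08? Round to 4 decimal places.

Heun: k1 = f(t_n, w_n); k2 = f(t_n + h, w_n + h·k1); w_{n+1} = w_n + (h/2)·(k1 + k2).
t=0.000000, w=-0.600000:
  k1 = f(0.000000, -0.600000) = 2.790000
  k2 = f(0.360000, 0.404400) = 2.986461
  w ← -0.600000 + (0.36/2)·(2.790000 + 2.986461) = 0.439763
t=0.360000, w=0.439763:
  k1 = f(0.360000, 0.439763) = 2.956609
  k2 = f(0.720000, 1.504142) = 0.887557
  w ← 0.439763 + (0.36/2)·(2.956609 + 0.887557) = 1.131713
t=0.720000, w=1.131713:
  k1 = f(0.720000, 1.131713) = 1.869226
  k2 = f(1.080000, 1.804634) = -0.106705
  w ← 1.131713 + (0.36/2)·(1.869226 + (-0.106705)) = 1.448967
w(1.08) ≈ 1.4490

1.4490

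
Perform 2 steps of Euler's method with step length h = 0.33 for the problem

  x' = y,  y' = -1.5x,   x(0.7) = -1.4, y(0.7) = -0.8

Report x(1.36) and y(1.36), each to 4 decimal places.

Euler on (x,y): x_{n+1} = x_n + h·x', y_{n+1} = y_n + h·y'.
0.700000: (-1.400000, -0.800000); f=(-0.800000, 2.100000) → (-1.664000, -0.107000)
1.030000: (-1.664000, -0.107000); f=(-0.107000, 2.496000) → (-1.699310, 0.716680)
(x(1.36), y(1.36)) ≈ (-1.6993, 0.7167)

-1.6993, 0.7167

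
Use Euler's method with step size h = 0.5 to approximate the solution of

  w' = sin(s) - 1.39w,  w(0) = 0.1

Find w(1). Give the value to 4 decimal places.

0.2490

Euler: w_{n+1} = w_n + h·f(s_n, w_n).
s=0.000000, w=0.100000: f=-0.139000 → w ← 0.100000 + 0.5·(-0.139000) = 0.030500
s=0.500000, w=0.030500: f=0.437031 → w ← 0.030500 + 0.5·0.437031 = 0.249015
w(1) ≈ 0.2490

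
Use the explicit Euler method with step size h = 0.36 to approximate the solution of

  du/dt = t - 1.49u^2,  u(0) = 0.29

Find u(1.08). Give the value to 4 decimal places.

Euler: u_{n+1} = u_n + h·f(t_n, u_n).
t=0.000000, u=0.290000: f=-0.125309 → u ← 0.290000 + 0.36·(-0.125309) = 0.244889
t=0.360000, u=0.244889: f=0.270644 → u ← 0.244889 + 0.36·0.270644 = 0.342321
t=0.720000, u=0.342321: f=0.545397 → u ← 0.342321 + 0.36·0.545397 = 0.538663
u(1.08) ≈ 0.5387

0.5387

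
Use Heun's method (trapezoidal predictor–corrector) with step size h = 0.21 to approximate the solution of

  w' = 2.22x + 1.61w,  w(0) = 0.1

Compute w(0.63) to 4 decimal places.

Heun: k1 = f(x_n, w_n); k2 = f(x_n + h, w_n + h·k1); w_{n+1} = w_n + (h/2)·(k1 + k2).
x=0.000000, w=0.100000:
  k1 = f(0.000000, 0.100000) = 0.161000
  k2 = f(0.210000, 0.133810) = 0.681634
  w ← 0.100000 + (0.21/2)·(0.161000 + 0.681634) = 0.188477
x=0.210000, w=0.188477:
  k1 = f(0.210000, 0.188477) = 0.769647
  k2 = f(0.420000, 0.350103) = 1.496065
  w ← 0.188477 + (0.21/2)·(0.769647 + 1.496065) = 0.426376
x=0.420000, w=0.426376:
  k1 = f(0.420000, 0.426376) = 1.618866
  k2 = f(0.630000, 0.766338) = 2.632405
  w ← 0.426376 + (0.21/2)·(1.618866 + 2.632405) = 0.872760
w(0.63) ≈ 0.8728

0.8728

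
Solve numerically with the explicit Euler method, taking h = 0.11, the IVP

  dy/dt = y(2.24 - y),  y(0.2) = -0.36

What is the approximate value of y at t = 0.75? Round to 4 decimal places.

Euler: y_{n+1} = y_n + h·f(t_n, y_n).
t=0.200000, y=-0.360000: f=-0.936000 → y ← -0.360000 + 0.11·(-0.936000) = -0.462960
t=0.310000, y=-0.462960: f=-1.251362 → y ← -0.462960 + 0.11·(-1.251362) = -0.600610
t=0.420000, y=-0.600610: f=-1.706098 → y ← -0.600610 + 0.11·(-1.706098) = -0.788281
t=0.530000, y=-0.788281: f=-2.387135 → y ← -0.788281 + 0.11·(-2.387135) = -1.050866
t=0.640000, y=-1.050866: f=-3.458257 → y ← -1.050866 + 0.11·(-3.458257) = -1.431274
y(0.75) ≈ -1.4313

-1.4313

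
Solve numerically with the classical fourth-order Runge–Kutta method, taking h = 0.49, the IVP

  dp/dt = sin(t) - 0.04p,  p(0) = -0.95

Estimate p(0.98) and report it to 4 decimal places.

-0.4764

RK4: k1 = f(t_n, p_n); k2 = f(t_n + h/2, p_n + (h/2)·k1); k3 = f(t_n + h/2, p_n + (h/2)·k2); k4 = f(t_n + h, p_n + h·k3); p_{n+1} = p_n + (h/6)·(k1 + 2k2 + 2k3 + k4).
t=0.000000, p=-0.950000:
  k1 = f(0.000000, -0.950000) = 0.038000
  k2 = f(0.245000, -0.940690) = 0.280184
  k3 = f(0.245000, -0.881355) = 0.277811
  k4 = f(0.490000, -0.813873) = 0.503181
  p ← -0.950000 + (0.49/6)·(k1 + 2k2 + 2k3 + k4) = -0.814664
t=0.490000, p=-0.814664:
  k1 = f(0.490000, -0.814664) = 0.503212
  k2 = f(0.735000, -0.691377) = 0.698242
  k3 = f(0.735000, -0.643595) = 0.696331
  k4 = f(0.980000, -0.473462) = 0.849436
  p ← -0.814664 + (0.49/6)·(k1 + 2k2 + 2k3 + k4) = -0.476418
p(0.98) ≈ -0.4764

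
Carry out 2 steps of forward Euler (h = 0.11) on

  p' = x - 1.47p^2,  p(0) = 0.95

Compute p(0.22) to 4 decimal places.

0.7116

Euler: p_{n+1} = p_n + h·f(x_n, p_n).
x=0.000000, p=0.950000: f=-1.326675 → p ← 0.950000 + 0.11·(-1.326675) = 0.804066
x=0.110000, p=0.804066: f=-0.840387 → p ← 0.804066 + 0.11·(-0.840387) = 0.711623
p(0.22) ≈ 0.7116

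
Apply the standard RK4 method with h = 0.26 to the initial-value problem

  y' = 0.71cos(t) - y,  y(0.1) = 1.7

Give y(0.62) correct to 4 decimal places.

1.2748

RK4: k1 = f(t_n, y_n); k2 = f(t_n + h/2, y_n + (h/2)·k1); k3 = f(t_n + h/2, y_n + (h/2)·k2); k4 = f(t_n + h, y_n + h·k3); y_{n+1} = y_n + (h/6)·(k1 + 2k2 + 2k3 + k4).
t=0.100000, y=1.700000:
  k1 = f(0.100000, 1.700000) = -0.993547
  k2 = f(0.230000, 1.570839) = -0.879536
  k3 = f(0.230000, 1.585660) = -0.894357
  k4 = f(0.360000, 1.467467) = -0.802980
  y ← 1.700000 + (0.26/6)·(k1 + 2k2 + 2k3 + k4) = 1.468413
t=0.360000, y=1.468413:
  k1 = f(0.360000, 1.468413) = -0.803926
  k2 = f(0.490000, 1.363903) = -0.737446
  k3 = f(0.490000, 1.372545) = -0.746089
  k4 = f(0.620000, 1.274430) = -0.696576
  y ← 1.468413 + (0.26/6)·(k1 + 2k2 + 2k3 + k4) = 1.274818
y(0.62) ≈ 1.2748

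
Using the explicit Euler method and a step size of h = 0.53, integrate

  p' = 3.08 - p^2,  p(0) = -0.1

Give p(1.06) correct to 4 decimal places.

1.9235

Euler: p_{n+1} = p_n + h·f(x_n, p_n).
x=0.000000, p=-0.100000: f=3.070000 → p ← -0.100000 + 0.53·3.070000 = 1.527100
x=0.530000, p=1.527100: f=0.747966 → p ← 1.527100 + 0.53·0.747966 = 1.923522
p(1.06) ≈ 1.9235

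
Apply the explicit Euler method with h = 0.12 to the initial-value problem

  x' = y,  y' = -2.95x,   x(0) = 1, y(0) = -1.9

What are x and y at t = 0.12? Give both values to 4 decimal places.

0.7720, -2.2540

Euler on (x,y): x_{n+1} = x_n + h·x', y_{n+1} = y_n + h·y'.
0.000000: (1.000000, -1.900000); f=(-1.900000, -2.950000) → (0.772000, -2.254000)
(x(0.12), y(0.12)) ≈ (0.7720, -2.2540)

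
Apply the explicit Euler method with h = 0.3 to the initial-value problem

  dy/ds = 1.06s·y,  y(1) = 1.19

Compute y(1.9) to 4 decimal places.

3.3447

Euler: y_{n+1} = y_n + h·f(s_n, y_n).
s=1.000000, y=1.190000: f=1.261400 → y ← 1.190000 + 0.3·1.261400 = 1.568420
s=1.300000, y=1.568420: f=2.161283 → y ← 1.568420 + 0.3·2.161283 = 2.216805
s=1.600000, y=2.216805: f=3.759701 → y ← 2.216805 + 0.3·3.759701 = 3.344715
y(1.9) ≈ 3.3447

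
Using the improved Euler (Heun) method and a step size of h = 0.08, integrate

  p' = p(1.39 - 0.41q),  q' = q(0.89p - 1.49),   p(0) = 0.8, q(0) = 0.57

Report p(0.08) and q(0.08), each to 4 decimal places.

0.8779, 0.5370

Heun on (p,q): k1 = f(t_n, state_n); k2 = f(t_n + h, state_n + h·k1); state_{n+1} = state_n + (h/2)·(k1 + k2).
0.000000: (0.800000, 0.570000)
  k1 = (0.925040, -0.443460)
  predictor → (0.874003, 0.534523)
  k2 = (1.023323, -0.380654)
  → (0.877935, 0.537035)
(p(0.08), q(0.08)) ≈ (0.8779, 0.5370)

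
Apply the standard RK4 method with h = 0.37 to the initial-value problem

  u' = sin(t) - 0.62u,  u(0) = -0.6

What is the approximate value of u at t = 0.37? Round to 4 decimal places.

-0.4142

RK4: k1 = f(t_n, u_n); k2 = f(t_n + h/2, u_n + (h/2)·k1); k3 = f(t_n + h/2, u_n + (h/2)·k2); k4 = f(t_n + h, u_n + h·k3); u_{n+1} = u_n + (h/6)·(k1 + 2k2 + 2k3 + k4).
t=0.000000, u=-0.600000:
  k1 = f(0.000000, -0.600000) = 0.372000
  k2 = f(0.185000, -0.531180) = 0.513278
  k3 = f(0.185000, -0.505044) = 0.497074
  k4 = f(0.370000, -0.416083) = 0.619587
  u ← -0.600000 + (0.37/6)·(k1 + 2k2 + 2k3 + k4) = -0.414242
u(0.37) ≈ -0.4142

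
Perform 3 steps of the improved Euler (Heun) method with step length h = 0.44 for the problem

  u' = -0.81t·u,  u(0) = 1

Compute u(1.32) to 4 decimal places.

Heun: k1 = f(t_n, u_n); k2 = f(t_n + h, u_n + h·k1); u_{n+1} = u_n + (h/2)·(k1 + k2).
t=0.000000, u=1.000000:
  k1 = f(0.000000, 1.000000) = 0.000000
  k2 = f(0.440000, 1.000000) = -0.356400
  u ← 1.000000 + (0.44/2)·(0.000000 + (-0.356400)) = 0.921592
t=0.440000, u=0.921592:
  k1 = f(0.440000, 0.921592) = -0.328455
  k2 = f(0.880000, 0.777072) = -0.553897
  u ← 0.921592 + (0.44/2)·(-0.328455 + (-0.553897)) = 0.727475
t=0.880000, u=0.727475:
  k1 = f(0.880000, 0.727475) = -0.518544
  k2 = f(1.320000, 0.499315) = -0.533868
  u ← 0.727475 + (0.44/2)·(-0.518544 + (-0.533868)) = 0.495944
u(1.32) ≈ 0.4959

0.4959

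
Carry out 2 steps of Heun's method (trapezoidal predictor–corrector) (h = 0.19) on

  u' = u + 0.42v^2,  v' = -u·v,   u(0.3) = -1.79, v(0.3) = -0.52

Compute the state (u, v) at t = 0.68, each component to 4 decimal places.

-2.5028, -1.1480

Heun on (u,v): k1 = f(t_n, state_n); k2 = f(t_n + h, state_n + h·k1); state_{n+1} = state_n + (h/2)·(k1 + k2).
0.300000: (-1.790000, -0.520000)
  k1 = (-1.676432, -0.930800)
  predictor → (-2.108522, -0.696852)
  k2 = (-1.904569, -1.469328)
  → (-2.130195, -0.748012)
0.490000: (-2.130195, -0.748012)
  k1 = (-1.895196, -1.593412)
  predictor → (-2.490282, -1.050760)
  k2 = (-2.026561, -2.616690)
  → (-2.502762, -1.147972)
(u(0.68), v(0.68)) ≈ (-2.5028, -1.1480)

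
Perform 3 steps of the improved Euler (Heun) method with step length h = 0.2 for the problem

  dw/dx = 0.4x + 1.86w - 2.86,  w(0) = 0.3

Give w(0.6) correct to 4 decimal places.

-2.0657

Heun: k1 = f(x_n, w_n); k2 = f(x_n + h, w_n + h·k1); w_{n+1} = w_n + (h/2)·(k1 + k2).
x=0.000000, w=0.300000:
  k1 = f(0.000000, 0.300000) = -2.302000
  k2 = f(0.200000, -0.160400) = -3.078344
  w ← 0.300000 + (0.2/2)·(-2.302000 + (-3.078344)) = -0.238034
x=0.200000, w=-0.238034:
  k1 = f(0.200000, -0.238034) = -3.222744
  k2 = f(0.400000, -0.882583) = -4.341605
  w ← -0.238034 + (0.2/2)·(-3.222744 + (-4.341605)) = -0.994469
x=0.400000, w=-0.994469:
  k1 = f(0.400000, -0.994469) = -4.549713
  k2 = f(0.600000, -1.904412) = -6.162206
  w ← -0.994469 + (0.2/2)·(-4.549713 + (-6.162206)) = -2.065661
w(0.6) ≈ -2.0657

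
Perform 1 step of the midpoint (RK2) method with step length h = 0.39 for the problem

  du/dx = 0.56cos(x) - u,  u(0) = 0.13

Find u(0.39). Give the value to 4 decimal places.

Midpoint: k1 = f(x_n, u_n); k2 = f(x_n + h/2, u_n + (h/2)·k1); u_{n+1} = u_n + h·k2.
x=0.000000, u=0.130000:
  k1 = f(0.000000, 0.130000) = 0.430000
  k2 = f(0.195000, 0.213850) = 0.335537
  u ← 0.130000 + 0.39·0.335537 = 0.260859
u(0.39) ≈ 0.2609

0.2609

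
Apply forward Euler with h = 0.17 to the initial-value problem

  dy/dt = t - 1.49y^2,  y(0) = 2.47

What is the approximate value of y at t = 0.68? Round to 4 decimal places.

Euler: y_{n+1} = y_n + h·f(t_n, y_n).
t=0.000000, y=2.470000: f=-9.090341 → y ← 2.470000 + 0.17·(-9.090341) = 0.924642
t=0.170000, y=0.924642: f=-1.103895 → y ← 0.924642 + 0.17·(-1.103895) = 0.736980
t=0.340000, y=0.736980: f=-0.469278 → y ← 0.736980 + 0.17·(-0.469278) = 0.657203
t=0.510000, y=0.657203: f=-0.133554 → y ← 0.657203 + 0.17·(-0.133554) = 0.634499
y(0.68) ≈ 0.6345

0.6345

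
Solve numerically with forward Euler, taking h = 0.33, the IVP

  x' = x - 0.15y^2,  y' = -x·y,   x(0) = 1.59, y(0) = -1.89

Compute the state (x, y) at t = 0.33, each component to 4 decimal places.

1.9379, -0.8983

Euler on (x,y): x_{n+1} = x_n + h·x', y_{n+1} = y_n + h·y'.
0.000000: (1.590000, -1.890000); f=(1.054185, 3.005100) → (1.937881, -0.898317)
(x(0.33), y(0.33)) ≈ (1.9379, -0.8983)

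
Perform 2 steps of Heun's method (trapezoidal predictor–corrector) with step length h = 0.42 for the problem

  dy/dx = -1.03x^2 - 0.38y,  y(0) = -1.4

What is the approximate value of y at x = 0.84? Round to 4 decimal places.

-1.2362

Heun: k1 = f(x_n, y_n); k2 = f(x_n + h, y_n + h·k1); y_{n+1} = y_n + (h/2)·(k1 + k2).
x=0.000000, y=-1.400000:
  k1 = f(0.000000, -1.400000) = 0.532000
  k2 = f(0.420000, -1.176560) = 0.265401
  y ← -1.400000 + (0.42/2)·(0.532000 + 0.265401) = -1.232546
x=0.420000, y=-1.232546:
  k1 = f(0.420000, -1.232546) = 0.286675
  k2 = f(0.840000, -1.112142) = -0.304154
  y ← -1.232546 + (0.42/2)·(0.286675 + (-0.304154)) = -1.236216
y(0.84) ≈ -1.2362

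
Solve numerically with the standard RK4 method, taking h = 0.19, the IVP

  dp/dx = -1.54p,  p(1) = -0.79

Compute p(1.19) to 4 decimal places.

-0.5896

RK4: k1 = f(x_n, p_n); k2 = f(x_n + h/2, p_n + (h/2)·k1); k3 = f(x_n + h/2, p_n + (h/2)·k2); k4 = f(x_n + h, p_n + h·k3); p_{n+1} = p_n + (h/6)·(k1 + 2k2 + 2k3 + k4).
x=1.000000, p=-0.790000:
  k1 = f(1.000000, -0.790000) = 1.216600
  k2 = f(1.095000, -0.674423) = 1.038611
  k3 = f(1.095000, -0.691332) = 1.064651
  k4 = f(1.190000, -0.587716) = 0.905083
  p ← -0.790000 + (0.19/6)·(k1 + 2k2 + 2k3 + k4) = -0.589607
p(1.19) ≈ -0.5896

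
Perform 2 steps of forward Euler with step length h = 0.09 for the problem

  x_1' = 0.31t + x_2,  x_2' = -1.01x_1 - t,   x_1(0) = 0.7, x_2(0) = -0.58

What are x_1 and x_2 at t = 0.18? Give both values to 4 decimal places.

0.5924, -0.7106

Euler on (x_1,x_2): x_1_{n+1} = x_1_n + h·x_1', x_2_{n+1} = x_2_n + h·x_2'.
0.000000: (0.700000, -0.580000); f=(-0.580000, -0.707000) → (0.647800, -0.643630)
0.090000: (0.647800, -0.643630); f=(-0.615730, -0.744278) → (0.592384, -0.710615)
(x_1(0.18), x_2(0.18)) ≈ (0.5924, -0.7106)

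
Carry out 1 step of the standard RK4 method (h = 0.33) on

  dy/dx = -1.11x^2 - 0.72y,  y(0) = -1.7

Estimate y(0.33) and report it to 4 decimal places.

RK4: k1 = f(x_n, y_n); k2 = f(x_n + h/2, y_n + (h/2)·k1); k3 = f(x_n + h/2, y_n + (h/2)·k2); k4 = f(x_n + h, y_n + h·k3); y_{n+1} = y_n + (h/6)·(k1 + 2k2 + 2k3 + k4).
x=0.000000, y=-1.700000:
  k1 = f(0.000000, -1.700000) = 1.224000
  k2 = f(0.165000, -1.498040) = 1.048369
  k3 = f(0.165000, -1.527019) = 1.069234
  k4 = f(0.330000, -1.347153) = 0.849071
  y ← -1.700000 + (0.33/6)·(k1 + 2k2 + 2k3 + k4) = -1.353045
y(0.33) ≈ -1.3530

-1.3530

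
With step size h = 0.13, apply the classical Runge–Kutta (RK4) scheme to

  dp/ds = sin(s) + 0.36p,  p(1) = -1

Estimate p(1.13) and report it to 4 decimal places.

-0.9316

RK4: k1 = f(s_n, p_n); k2 = f(s_n + h/2, p_n + (h/2)·k1); k3 = f(s_n + h/2, p_n + (h/2)·k2); k4 = f(s_n + h, p_n + h·k3); p_{n+1} = p_n + (h/6)·(k1 + 2k2 + 2k3 + k4).
s=1.000000, p=-1.000000:
  k1 = f(1.000000, -1.000000) = 0.481471
  k2 = f(1.065000, -0.968704) = 0.526055
  k3 = f(1.065000, -0.965806) = 0.527099
  k4 = f(1.130000, -0.931477) = 0.569080
  p ← -1.000000 + (0.13/6)·(k1 + 2k2 + 2k3 + k4) = -0.931601
p(1.13) ≈ -0.9316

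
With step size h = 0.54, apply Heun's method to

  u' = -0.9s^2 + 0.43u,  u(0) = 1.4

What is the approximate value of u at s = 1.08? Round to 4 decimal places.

1.7597

Heun: k1 = f(s_n, u_n); k2 = f(s_n + h, u_n + h·k1); u_{n+1} = u_n + (h/2)·(k1 + k2).
s=0.000000, u=1.400000:
  k1 = f(0.000000, 1.400000) = 0.602000
  k2 = f(0.540000, 1.725080) = 0.479344
  u ← 1.400000 + (0.54/2)·(0.602000 + 0.479344) = 1.691963
s=0.540000, u=1.691963:
  k1 = f(0.540000, 1.691963) = 0.465104
  k2 = f(1.080000, 1.943119) = -0.214219
  u ← 1.691963 + (0.54/2)·(0.465104 + (-0.214219)) = 1.759702
u(1.08) ≈ 1.7597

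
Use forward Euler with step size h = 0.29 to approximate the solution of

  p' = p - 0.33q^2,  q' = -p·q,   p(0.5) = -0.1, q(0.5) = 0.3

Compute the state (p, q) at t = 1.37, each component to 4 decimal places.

Euler on (p,q): p_{n+1} = p_n + h·p', q_{n+1} = q_n + h·q'.
0.500000: (-0.100000, 0.300000); f=(-0.129700, 0.030000) → (-0.137613, 0.308700)
0.790000: (-0.137613, 0.308700); f=(-0.169061, 0.042481) → (-0.186641, 0.321020)
1.080000: (-0.186641, 0.321020); f=(-0.220648, 0.059915) → (-0.250629, 0.338395)
(p(1.37), q(1.37)) ≈ (-0.2506, 0.3384)

-0.2506, 0.3384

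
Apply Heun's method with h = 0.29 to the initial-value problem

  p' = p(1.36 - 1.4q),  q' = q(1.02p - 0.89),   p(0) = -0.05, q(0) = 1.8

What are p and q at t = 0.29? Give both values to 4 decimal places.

Heun on (p,q): k1 = f(t_n, state_n); k2 = f(t_n + h, state_n + h·k1); state_{n+1} = state_n + (h/2)·(k1 + k2).
0.000000: (-0.050000, 1.800000)
  k1 = (0.058000, -1.693800)
  predictor → (-0.033180, 1.308798)
  k2 = (0.015671, -1.209125)
  → (-0.039318, 1.379076)
(p(0.29), q(0.29)) ≈ (-0.0393, 1.3791)

-0.0393, 1.3791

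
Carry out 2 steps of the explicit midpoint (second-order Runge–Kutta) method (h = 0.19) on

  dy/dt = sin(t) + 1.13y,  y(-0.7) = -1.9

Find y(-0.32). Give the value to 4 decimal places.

-3.1474

Midpoint: k1 = f(t_n, y_n); k2 = f(t_n + h/2, y_n + (h/2)·k1); y_{n+1} = y_n + h·k2.
t=-0.700000, y=-1.900000:
  k1 = f(-0.700000, -1.900000) = -2.791218
  k2 = f(-0.605000, -2.165166) = -3.015399
  y ← -1.900000 + 0.19·(-3.015399) = -2.472926
t=-0.510000, y=-2.472926:
  k1 = f(-0.510000, -2.472926) = -3.282583
  k2 = f(-0.415000, -2.784771) = -3.549981
  y ← -2.472926 + 0.19·(-3.549981) = -3.147422
y(-0.32) ≈ -3.1474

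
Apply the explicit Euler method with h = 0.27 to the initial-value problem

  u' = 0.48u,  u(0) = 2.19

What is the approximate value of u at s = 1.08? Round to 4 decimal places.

3.5657

Euler: u_{n+1} = u_n + h·f(s_n, u_n).
s=0.000000, u=2.190000: f=1.051200 → u ← 2.190000 + 0.27·1.051200 = 2.473824
s=0.270000, u=2.473824: f=1.187436 → u ← 2.473824 + 0.27·1.187436 = 2.794432
s=0.540000, u=2.794432: f=1.341327 → u ← 2.794432 + 0.27·1.341327 = 3.156590
s=0.810000, u=3.156590: f=1.515163 → u ← 3.156590 + 0.27·1.515163 = 3.565684
u(1.08) ≈ 3.5657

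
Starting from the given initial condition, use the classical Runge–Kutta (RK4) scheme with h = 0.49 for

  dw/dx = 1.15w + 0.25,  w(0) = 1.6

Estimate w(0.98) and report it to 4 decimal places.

5.3884

RK4: k1 = f(x_n, w_n); k2 = f(x_n + h/2, w_n + (h/2)·k1); k3 = f(x_n + h/2, w_n + (h/2)·k2); k4 = f(x_n + h, w_n + h·k3); w_{n+1} = w_n + (h/6)·(k1 + 2k2 + 2k3 + k4).
x=0.000000, w=1.600000:
  k1 = f(0.000000, 1.600000) = 2.090000
  k2 = f(0.245000, 2.112050) = 2.678857
  k3 = f(0.245000, 2.256320) = 2.844768
  k4 = f(0.490000, 2.993936) = 3.693027
  w ← 1.600000 + (0.49/6)·(k1 + 2k2 + 2k3 + k4) = 2.974473
x=0.490000, w=2.974473:
  k1 = f(0.490000, 2.974473) = 3.670644
  k2 = f(0.735000, 3.873780) = 4.704847
  k3 = f(0.735000, 4.127160) = 4.996234
  k4 = f(0.980000, 5.422628) = 6.486022
  w ← 2.974473 + (0.49/6)·(k1 + 2k2 + 2k3 + k4) = 5.388444
w(0.98) ≈ 5.3884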